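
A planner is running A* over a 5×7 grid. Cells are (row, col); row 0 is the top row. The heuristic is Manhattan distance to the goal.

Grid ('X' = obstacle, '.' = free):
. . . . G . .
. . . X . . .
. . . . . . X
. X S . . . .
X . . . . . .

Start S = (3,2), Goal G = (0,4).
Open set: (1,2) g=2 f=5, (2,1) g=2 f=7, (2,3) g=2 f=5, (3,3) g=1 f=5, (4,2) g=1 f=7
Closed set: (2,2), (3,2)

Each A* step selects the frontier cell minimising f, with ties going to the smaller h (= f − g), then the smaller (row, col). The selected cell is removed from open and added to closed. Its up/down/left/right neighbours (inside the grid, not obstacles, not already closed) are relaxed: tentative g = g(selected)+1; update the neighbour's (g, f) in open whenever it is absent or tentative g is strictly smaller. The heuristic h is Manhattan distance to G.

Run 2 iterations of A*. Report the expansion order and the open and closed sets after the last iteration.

order=[(1,2) → (0,2)]; open=[(0,1) g=4 f=7, (0,3) g=4 f=5, (1,1) g=3 f=7, (2,1) g=2 f=7, (2,3) g=2 f=5, (3,3) g=1 f=5, (4,2) g=1 f=7]; closed=[(0,2), (1,2), (2,2), (3,2)]

step 1: expand (1,2) (f=5, h=3) → closed; open now [(0,2) g=3 f=5, (1,1) g=3 f=7, (2,1) g=2 f=7, (2,3) g=2 f=5, (3,3) g=1 f=5, (4,2) g=1 f=7]
step 2: expand (0,2) (f=5, h=2) → closed; open now [(0,1) g=4 f=7, (0,3) g=4 f=5, (1,1) g=3 f=7, (2,1) g=2 f=7, (2,3) g=2 f=5, (3,3) g=1 f=5, (4,2) g=1 f=7]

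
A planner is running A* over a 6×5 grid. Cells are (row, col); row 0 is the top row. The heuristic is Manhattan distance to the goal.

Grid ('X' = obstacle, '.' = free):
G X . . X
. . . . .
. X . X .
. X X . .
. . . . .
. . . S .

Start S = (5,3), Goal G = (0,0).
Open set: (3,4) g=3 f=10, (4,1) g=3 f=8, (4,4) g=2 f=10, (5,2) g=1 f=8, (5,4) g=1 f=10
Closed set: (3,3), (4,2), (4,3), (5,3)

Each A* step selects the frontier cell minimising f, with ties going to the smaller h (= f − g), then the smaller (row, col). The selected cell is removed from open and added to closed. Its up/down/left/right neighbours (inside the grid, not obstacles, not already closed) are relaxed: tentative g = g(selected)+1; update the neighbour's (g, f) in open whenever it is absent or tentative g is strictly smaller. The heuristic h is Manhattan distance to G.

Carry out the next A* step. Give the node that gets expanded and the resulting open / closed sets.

expanded=(4,1); open=[(3,4) g=3 f=10, (4,0) g=4 f=8, (4,4) g=2 f=10, (5,1) g=4 f=10, (5,2) g=1 f=8, (5,4) g=1 f=10]; closed=[(3,3), (4,1), (4,2), (4,3), (5,3)]

step 1: expand (4,1) (f=8, h=5) → closed; open now [(3,4) g=3 f=10, (4,0) g=4 f=8, (4,4) g=2 f=10, (5,1) g=4 f=10, (5,2) g=1 f=8, (5,4) g=1 f=10]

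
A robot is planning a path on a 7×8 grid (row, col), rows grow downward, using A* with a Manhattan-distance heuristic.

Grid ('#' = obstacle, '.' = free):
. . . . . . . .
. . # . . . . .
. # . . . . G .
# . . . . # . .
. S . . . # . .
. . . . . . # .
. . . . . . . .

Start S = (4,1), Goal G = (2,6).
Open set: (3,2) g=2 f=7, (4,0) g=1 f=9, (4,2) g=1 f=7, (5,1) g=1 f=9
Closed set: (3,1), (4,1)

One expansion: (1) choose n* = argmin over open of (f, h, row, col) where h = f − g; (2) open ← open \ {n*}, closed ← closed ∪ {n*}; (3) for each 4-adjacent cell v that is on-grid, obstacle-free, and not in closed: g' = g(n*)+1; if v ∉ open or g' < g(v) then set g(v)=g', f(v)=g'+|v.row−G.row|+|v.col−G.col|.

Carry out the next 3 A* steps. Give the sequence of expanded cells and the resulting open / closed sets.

step 1: expand (3,2) (f=7, h=5) → closed; open now [(2,2) g=3 f=7, (3,3) g=3 f=7, (4,0) g=1 f=9, (4,2) g=1 f=7, (5,1) g=1 f=9]
step 2: expand (2,2) (f=7, h=4) → closed; open now [(2,3) g=4 f=7, (3,3) g=3 f=7, (4,0) g=1 f=9, (4,2) g=1 f=7, (5,1) g=1 f=9]
step 3: expand (2,3) (f=7, h=3) → closed; open now [(1,3) g=5 f=9, (2,4) g=5 f=7, (3,3) g=3 f=7, (4,0) g=1 f=9, (4,2) g=1 f=7, (5,1) g=1 f=9]

order=[(3,2) → (2,2) → (2,3)]; open=[(1,3) g=5 f=9, (2,4) g=5 f=7, (3,3) g=3 f=7, (4,0) g=1 f=9, (4,2) g=1 f=7, (5,1) g=1 f=9]; closed=[(2,2), (2,3), (3,1), (3,2), (4,1)]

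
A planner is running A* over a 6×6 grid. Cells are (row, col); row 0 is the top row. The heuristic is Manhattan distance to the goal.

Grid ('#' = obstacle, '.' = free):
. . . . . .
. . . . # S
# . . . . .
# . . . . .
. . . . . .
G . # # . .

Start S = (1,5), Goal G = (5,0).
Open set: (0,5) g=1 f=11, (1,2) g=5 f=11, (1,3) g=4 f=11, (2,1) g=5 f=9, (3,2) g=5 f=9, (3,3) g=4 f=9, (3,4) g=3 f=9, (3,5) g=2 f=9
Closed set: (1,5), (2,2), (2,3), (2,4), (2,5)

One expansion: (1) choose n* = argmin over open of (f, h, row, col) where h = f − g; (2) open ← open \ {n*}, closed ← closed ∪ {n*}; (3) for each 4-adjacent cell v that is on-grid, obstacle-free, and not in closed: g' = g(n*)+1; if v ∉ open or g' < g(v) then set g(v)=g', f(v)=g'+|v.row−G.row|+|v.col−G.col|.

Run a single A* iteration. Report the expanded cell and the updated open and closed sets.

step 1: expand (2,1) (f=9, h=4) → closed; open now [(0,5) g=1 f=11, (1,1) g=6 f=11, (1,2) g=5 f=11, (1,3) g=4 f=11, (3,1) g=6 f=9, (3,2) g=5 f=9, (3,3) g=4 f=9, (3,4) g=3 f=9, (3,5) g=2 f=9]

expanded=(2,1); open=[(0,5) g=1 f=11, (1,1) g=6 f=11, (1,2) g=5 f=11, (1,3) g=4 f=11, (3,1) g=6 f=9, (3,2) g=5 f=9, (3,3) g=4 f=9, (3,4) g=3 f=9, (3,5) g=2 f=9]; closed=[(1,5), (2,1), (2,2), (2,3), (2,4), (2,5)]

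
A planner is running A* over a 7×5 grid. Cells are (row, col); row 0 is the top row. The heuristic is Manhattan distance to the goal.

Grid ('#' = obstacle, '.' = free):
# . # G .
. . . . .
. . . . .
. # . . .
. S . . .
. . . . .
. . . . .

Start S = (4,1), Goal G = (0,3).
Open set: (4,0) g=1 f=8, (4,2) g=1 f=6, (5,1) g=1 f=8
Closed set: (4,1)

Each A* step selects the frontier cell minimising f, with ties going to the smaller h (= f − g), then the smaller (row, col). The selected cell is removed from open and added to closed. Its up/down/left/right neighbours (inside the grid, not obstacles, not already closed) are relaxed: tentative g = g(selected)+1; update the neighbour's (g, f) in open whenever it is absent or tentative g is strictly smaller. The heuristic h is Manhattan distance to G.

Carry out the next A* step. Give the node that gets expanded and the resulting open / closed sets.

step 1: expand (4,2) (f=6, h=5) → closed; open now [(3,2) g=2 f=6, (4,0) g=1 f=8, (4,3) g=2 f=6, (5,1) g=1 f=8, (5,2) g=2 f=8]

expanded=(4,2); open=[(3,2) g=2 f=6, (4,0) g=1 f=8, (4,3) g=2 f=6, (5,1) g=1 f=8, (5,2) g=2 f=8]; closed=[(4,1), (4,2)]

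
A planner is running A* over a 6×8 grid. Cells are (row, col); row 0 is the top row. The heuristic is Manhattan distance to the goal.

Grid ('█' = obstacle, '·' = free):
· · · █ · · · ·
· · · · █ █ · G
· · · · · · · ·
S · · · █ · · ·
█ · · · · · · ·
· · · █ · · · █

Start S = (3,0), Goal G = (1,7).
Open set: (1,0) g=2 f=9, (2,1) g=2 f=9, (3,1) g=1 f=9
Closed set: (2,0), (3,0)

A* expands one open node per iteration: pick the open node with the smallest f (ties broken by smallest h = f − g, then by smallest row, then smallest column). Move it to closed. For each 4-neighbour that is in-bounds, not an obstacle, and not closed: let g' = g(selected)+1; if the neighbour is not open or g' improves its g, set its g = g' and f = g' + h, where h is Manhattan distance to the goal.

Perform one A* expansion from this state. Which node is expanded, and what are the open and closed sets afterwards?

step 1: expand (1,0) (f=9, h=7) → closed; open now [(0,0) g=3 f=11, (1,1) g=3 f=9, (2,1) g=2 f=9, (3,1) g=1 f=9]

expanded=(1,0); open=[(0,0) g=3 f=11, (1,1) g=3 f=9, (2,1) g=2 f=9, (3,1) g=1 f=9]; closed=[(1,0), (2,0), (3,0)]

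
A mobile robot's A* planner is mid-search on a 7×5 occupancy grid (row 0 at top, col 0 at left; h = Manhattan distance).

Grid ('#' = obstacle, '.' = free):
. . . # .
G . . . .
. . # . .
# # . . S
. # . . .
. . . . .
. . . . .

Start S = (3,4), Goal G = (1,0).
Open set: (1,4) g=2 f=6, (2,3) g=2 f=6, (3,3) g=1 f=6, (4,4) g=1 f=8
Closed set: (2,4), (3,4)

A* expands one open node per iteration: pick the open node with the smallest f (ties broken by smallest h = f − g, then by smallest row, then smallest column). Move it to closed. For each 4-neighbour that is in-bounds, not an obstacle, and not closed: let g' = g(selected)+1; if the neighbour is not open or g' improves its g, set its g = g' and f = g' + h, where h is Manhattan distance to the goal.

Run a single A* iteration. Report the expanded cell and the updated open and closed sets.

step 1: expand (1,4) (f=6, h=4) → closed; open now [(0,4) g=3 f=8, (1,3) g=3 f=6, (2,3) g=2 f=6, (3,3) g=1 f=6, (4,4) g=1 f=8]

expanded=(1,4); open=[(0,4) g=3 f=8, (1,3) g=3 f=6, (2,3) g=2 f=6, (3,3) g=1 f=6, (4,4) g=1 f=8]; closed=[(1,4), (2,4), (3,4)]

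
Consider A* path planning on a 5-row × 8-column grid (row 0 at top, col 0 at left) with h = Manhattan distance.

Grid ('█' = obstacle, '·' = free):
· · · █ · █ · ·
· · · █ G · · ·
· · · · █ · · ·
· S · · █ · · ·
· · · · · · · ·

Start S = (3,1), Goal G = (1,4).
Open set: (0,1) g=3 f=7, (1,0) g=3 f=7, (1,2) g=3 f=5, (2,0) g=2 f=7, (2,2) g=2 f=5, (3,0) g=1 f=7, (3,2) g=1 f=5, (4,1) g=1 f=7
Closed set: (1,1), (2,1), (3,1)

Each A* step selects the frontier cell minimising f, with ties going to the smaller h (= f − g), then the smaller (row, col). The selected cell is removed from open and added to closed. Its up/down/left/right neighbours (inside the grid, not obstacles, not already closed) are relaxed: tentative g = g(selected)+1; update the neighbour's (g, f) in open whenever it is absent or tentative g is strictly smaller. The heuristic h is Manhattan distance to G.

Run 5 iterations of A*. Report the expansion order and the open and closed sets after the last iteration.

order=[(1,2) → (2,2) → (2,3) → (3,2) → (3,3)]; open=[(0,1) g=3 f=7, (0,2) g=4 f=7, (1,0) g=3 f=7, (2,0) g=2 f=7, (3,0) g=1 f=7, (4,1) g=1 f=7, (4,2) g=2 f=7, (4,3) g=3 f=7]; closed=[(1,1), (1,2), (2,1), (2,2), (2,3), (3,1), (3,2), (3,3)]

step 1: expand (1,2) (f=5, h=2) → closed; open now [(0,1) g=3 f=7, (0,2) g=4 f=7, (1,0) g=3 f=7, (2,0) g=2 f=7, (2,2) g=2 f=5, (3,0) g=1 f=7, (3,2) g=1 f=5, (4,1) g=1 f=7]
step 2: expand (2,2) (f=5, h=3) → closed; open now [(0,1) g=3 f=7, (0,2) g=4 f=7, (1,0) g=3 f=7, (2,0) g=2 f=7, (2,3) g=3 f=5, (3,0) g=1 f=7, (3,2) g=1 f=5, (4,1) g=1 f=7]
step 3: expand (2,3) (f=5, h=2) → closed; open now [(0,1) g=3 f=7, (0,2) g=4 f=7, (1,0) g=3 f=7, (2,0) g=2 f=7, (3,0) g=1 f=7, (3,2) g=1 f=5, (3,3) g=4 f=7, (4,1) g=1 f=7]
step 4: expand (3,2) (f=5, h=4) → closed; open now [(0,1) g=3 f=7, (0,2) g=4 f=7, (1,0) g=3 f=7, (2,0) g=2 f=7, (3,0) g=1 f=7, (3,3) g=2 f=5, (4,1) g=1 f=7, (4,2) g=2 f=7]
step 5: expand (3,3) (f=5, h=3) → closed; open now [(0,1) g=3 f=7, (0,2) g=4 f=7, (1,0) g=3 f=7, (2,0) g=2 f=7, (3,0) g=1 f=7, (4,1) g=1 f=7, (4,2) g=2 f=7, (4,3) g=3 f=7]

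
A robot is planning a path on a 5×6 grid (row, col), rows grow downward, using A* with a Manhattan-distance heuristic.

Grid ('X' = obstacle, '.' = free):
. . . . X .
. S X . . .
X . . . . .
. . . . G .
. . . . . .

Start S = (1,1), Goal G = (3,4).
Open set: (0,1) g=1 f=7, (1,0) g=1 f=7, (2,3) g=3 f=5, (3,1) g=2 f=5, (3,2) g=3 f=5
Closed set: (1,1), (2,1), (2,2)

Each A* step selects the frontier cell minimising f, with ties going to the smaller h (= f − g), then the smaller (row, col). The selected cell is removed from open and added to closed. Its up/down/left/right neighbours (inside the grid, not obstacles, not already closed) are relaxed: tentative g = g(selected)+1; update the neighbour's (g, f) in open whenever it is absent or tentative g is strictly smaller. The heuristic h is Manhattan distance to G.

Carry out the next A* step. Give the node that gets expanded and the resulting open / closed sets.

step 1: expand (2,3) (f=5, h=2) → closed; open now [(0,1) g=1 f=7, (1,0) g=1 f=7, (1,3) g=4 f=7, (2,4) g=4 f=5, (3,1) g=2 f=5, (3,2) g=3 f=5, (3,3) g=4 f=5]

expanded=(2,3); open=[(0,1) g=1 f=7, (1,0) g=1 f=7, (1,3) g=4 f=7, (2,4) g=4 f=5, (3,1) g=2 f=5, (3,2) g=3 f=5, (3,3) g=4 f=5]; closed=[(1,1), (2,1), (2,2), (2,3)]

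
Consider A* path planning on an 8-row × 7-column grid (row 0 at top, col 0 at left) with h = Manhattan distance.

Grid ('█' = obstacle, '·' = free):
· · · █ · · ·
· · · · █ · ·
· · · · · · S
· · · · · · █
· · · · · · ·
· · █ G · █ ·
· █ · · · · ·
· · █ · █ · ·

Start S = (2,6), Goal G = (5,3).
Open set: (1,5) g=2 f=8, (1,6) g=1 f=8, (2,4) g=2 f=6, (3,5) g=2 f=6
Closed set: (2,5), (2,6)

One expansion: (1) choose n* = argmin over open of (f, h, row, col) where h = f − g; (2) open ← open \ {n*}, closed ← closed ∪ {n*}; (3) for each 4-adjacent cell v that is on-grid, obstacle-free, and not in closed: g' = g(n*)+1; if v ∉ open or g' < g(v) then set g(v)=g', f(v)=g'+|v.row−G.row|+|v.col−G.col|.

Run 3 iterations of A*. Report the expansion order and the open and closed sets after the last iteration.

order=[(2,4) → (2,3) → (3,3)]; open=[(1,3) g=4 f=8, (1,5) g=2 f=8, (1,6) g=1 f=8, (2,2) g=4 f=8, (3,2) g=5 f=8, (3,4) g=3 f=6, (3,5) g=2 f=6, (4,3) g=5 f=6]; closed=[(2,3), (2,4), (2,5), (2,6), (3,3)]

step 1: expand (2,4) (f=6, h=4) → closed; open now [(1,5) g=2 f=8, (1,6) g=1 f=8, (2,3) g=3 f=6, (3,4) g=3 f=6, (3,5) g=2 f=6]
step 2: expand (2,3) (f=6, h=3) → closed; open now [(1,3) g=4 f=8, (1,5) g=2 f=8, (1,6) g=1 f=8, (2,2) g=4 f=8, (3,3) g=4 f=6, (3,4) g=3 f=6, (3,5) g=2 f=6]
step 3: expand (3,3) (f=6, h=2) → closed; open now [(1,3) g=4 f=8, (1,5) g=2 f=8, (1,6) g=1 f=8, (2,2) g=4 f=8, (3,2) g=5 f=8, (3,4) g=3 f=6, (3,5) g=2 f=6, (4,3) g=5 f=6]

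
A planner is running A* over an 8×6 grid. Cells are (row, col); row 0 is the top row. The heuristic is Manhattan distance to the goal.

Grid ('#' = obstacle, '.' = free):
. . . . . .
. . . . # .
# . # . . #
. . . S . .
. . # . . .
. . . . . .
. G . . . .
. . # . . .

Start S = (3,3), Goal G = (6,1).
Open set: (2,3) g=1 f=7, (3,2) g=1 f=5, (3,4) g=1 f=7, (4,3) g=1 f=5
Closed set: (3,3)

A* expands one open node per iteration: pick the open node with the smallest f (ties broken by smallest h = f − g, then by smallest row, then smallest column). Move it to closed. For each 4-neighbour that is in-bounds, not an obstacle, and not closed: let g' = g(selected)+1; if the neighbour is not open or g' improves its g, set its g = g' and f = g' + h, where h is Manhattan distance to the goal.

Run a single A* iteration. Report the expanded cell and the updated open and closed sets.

step 1: expand (3,2) (f=5, h=4) → closed; open now [(2,3) g=1 f=7, (3,1) g=2 f=5, (3,4) g=1 f=7, (4,3) g=1 f=5]

expanded=(3,2); open=[(2,3) g=1 f=7, (3,1) g=2 f=5, (3,4) g=1 f=7, (4,3) g=1 f=5]; closed=[(3,2), (3,3)]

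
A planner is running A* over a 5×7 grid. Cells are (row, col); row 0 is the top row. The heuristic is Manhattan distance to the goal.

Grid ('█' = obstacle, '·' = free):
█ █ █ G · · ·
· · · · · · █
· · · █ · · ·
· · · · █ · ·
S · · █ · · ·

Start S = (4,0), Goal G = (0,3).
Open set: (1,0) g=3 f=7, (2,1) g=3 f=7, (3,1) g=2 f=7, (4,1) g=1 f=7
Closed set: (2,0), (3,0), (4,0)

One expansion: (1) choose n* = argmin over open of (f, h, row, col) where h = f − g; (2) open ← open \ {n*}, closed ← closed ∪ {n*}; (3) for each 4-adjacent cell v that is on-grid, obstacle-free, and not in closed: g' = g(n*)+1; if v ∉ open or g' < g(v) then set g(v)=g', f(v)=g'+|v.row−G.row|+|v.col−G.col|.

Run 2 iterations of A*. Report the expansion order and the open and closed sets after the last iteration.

order=[(1,0) → (1,1)]; open=[(1,2) g=5 f=7, (2,1) g=3 f=7, (3,1) g=2 f=7, (4,1) g=1 f=7]; closed=[(1,0), (1,1), (2,0), (3,0), (4,0)]

step 1: expand (1,0) (f=7, h=4) → closed; open now [(1,1) g=4 f=7, (2,1) g=3 f=7, (3,1) g=2 f=7, (4,1) g=1 f=7]
step 2: expand (1,1) (f=7, h=3) → closed; open now [(1,2) g=5 f=7, (2,1) g=3 f=7, (3,1) g=2 f=7, (4,1) g=1 f=7]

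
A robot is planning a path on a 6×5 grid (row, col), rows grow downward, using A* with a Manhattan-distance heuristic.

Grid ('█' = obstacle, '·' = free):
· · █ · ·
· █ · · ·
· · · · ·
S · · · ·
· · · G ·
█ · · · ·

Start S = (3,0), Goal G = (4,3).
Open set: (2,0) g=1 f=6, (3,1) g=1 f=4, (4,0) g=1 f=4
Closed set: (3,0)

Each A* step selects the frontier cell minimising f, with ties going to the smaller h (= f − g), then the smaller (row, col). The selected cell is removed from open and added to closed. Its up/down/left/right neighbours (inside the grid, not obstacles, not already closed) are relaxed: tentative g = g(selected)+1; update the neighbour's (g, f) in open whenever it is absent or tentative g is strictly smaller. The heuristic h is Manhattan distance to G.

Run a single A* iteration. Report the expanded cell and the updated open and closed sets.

step 1: expand (3,1) (f=4, h=3) → closed; open now [(2,0) g=1 f=6, (2,1) g=2 f=6, (3,2) g=2 f=4, (4,0) g=1 f=4, (4,1) g=2 f=4]

expanded=(3,1); open=[(2,0) g=1 f=6, (2,1) g=2 f=6, (3,2) g=2 f=4, (4,0) g=1 f=4, (4,1) g=2 f=4]; closed=[(3,0), (3,1)]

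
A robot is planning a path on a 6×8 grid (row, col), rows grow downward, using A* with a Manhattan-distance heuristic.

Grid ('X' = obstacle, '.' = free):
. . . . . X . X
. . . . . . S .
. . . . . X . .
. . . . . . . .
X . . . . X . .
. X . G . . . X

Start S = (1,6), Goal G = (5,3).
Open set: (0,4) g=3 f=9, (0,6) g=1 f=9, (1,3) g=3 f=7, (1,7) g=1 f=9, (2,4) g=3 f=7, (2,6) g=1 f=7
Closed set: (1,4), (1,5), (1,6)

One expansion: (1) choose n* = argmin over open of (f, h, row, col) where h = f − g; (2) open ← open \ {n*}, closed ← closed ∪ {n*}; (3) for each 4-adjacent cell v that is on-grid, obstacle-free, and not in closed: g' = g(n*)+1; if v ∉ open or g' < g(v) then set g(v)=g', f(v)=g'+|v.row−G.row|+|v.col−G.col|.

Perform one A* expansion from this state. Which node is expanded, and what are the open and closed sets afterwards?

expanded=(1,3); open=[(0,3) g=4 f=9, (0,4) g=3 f=9, (0,6) g=1 f=9, (1,2) g=4 f=9, (1,7) g=1 f=9, (2,3) g=4 f=7, (2,4) g=3 f=7, (2,6) g=1 f=7]; closed=[(1,3), (1,4), (1,5), (1,6)]

step 1: expand (1,3) (f=7, h=4) → closed; open now [(0,3) g=4 f=9, (0,4) g=3 f=9, (0,6) g=1 f=9, (1,2) g=4 f=9, (1,7) g=1 f=9, (2,3) g=4 f=7, (2,4) g=3 f=7, (2,6) g=1 f=7]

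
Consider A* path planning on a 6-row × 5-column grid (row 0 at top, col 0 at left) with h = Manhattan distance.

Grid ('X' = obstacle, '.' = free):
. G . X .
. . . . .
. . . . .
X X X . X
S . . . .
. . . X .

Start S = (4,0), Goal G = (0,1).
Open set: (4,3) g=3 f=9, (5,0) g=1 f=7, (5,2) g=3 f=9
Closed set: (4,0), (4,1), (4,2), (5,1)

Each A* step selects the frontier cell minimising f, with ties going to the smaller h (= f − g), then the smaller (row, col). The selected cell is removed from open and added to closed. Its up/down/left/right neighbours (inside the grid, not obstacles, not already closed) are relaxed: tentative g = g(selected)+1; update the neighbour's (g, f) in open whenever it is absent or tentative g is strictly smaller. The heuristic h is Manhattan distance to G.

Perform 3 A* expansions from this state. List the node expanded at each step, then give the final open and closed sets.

order=[(5,0) → (4,3) → (3,3)]; open=[(2,3) g=5 f=9, (4,4) g=4 f=11, (5,2) g=3 f=9]; closed=[(3,3), (4,0), (4,1), (4,2), (4,3), (5,0), (5,1)]

step 1: expand (5,0) (f=7, h=6) → closed; open now [(4,3) g=3 f=9, (5,2) g=3 f=9]
step 2: expand (4,3) (f=9, h=6) → closed; open now [(3,3) g=4 f=9, (4,4) g=4 f=11, (5,2) g=3 f=9]
step 3: expand (3,3) (f=9, h=5) → closed; open now [(2,3) g=5 f=9, (4,4) g=4 f=11, (5,2) g=3 f=9]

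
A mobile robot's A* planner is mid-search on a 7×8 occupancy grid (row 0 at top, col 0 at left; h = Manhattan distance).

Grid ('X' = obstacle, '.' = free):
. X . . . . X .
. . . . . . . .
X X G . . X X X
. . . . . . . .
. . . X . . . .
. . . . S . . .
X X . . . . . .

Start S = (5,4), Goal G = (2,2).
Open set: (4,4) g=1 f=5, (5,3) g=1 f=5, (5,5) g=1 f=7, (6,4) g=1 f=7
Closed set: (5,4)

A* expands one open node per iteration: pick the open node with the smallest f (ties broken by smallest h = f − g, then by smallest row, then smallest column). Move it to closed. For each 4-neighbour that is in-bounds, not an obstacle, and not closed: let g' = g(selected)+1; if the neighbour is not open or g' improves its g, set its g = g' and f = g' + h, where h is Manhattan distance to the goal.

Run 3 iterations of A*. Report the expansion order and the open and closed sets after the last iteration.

step 1: expand (4,4) (f=5, h=4) → closed; open now [(3,4) g=2 f=5, (4,5) g=2 f=7, (5,3) g=1 f=5, (5,5) g=1 f=7, (6,4) g=1 f=7]
step 2: expand (3,4) (f=5, h=3) → closed; open now [(2,4) g=3 f=5, (3,3) g=3 f=5, (3,5) g=3 f=7, (4,5) g=2 f=7, (5,3) g=1 f=5, (5,5) g=1 f=7, (6,4) g=1 f=7]
step 3: expand (2,4) (f=5, h=2) → closed; open now [(1,4) g=4 f=7, (2,3) g=4 f=5, (3,3) g=3 f=5, (3,5) g=3 f=7, (4,5) g=2 f=7, (5,3) g=1 f=5, (5,5) g=1 f=7, (6,4) g=1 f=7]

order=[(4,4) → (3,4) → (2,4)]; open=[(1,4) g=4 f=7, (2,3) g=4 f=5, (3,3) g=3 f=5, (3,5) g=3 f=7, (4,5) g=2 f=7, (5,3) g=1 f=5, (5,5) g=1 f=7, (6,4) g=1 f=7]; closed=[(2,4), (3,4), (4,4), (5,4)]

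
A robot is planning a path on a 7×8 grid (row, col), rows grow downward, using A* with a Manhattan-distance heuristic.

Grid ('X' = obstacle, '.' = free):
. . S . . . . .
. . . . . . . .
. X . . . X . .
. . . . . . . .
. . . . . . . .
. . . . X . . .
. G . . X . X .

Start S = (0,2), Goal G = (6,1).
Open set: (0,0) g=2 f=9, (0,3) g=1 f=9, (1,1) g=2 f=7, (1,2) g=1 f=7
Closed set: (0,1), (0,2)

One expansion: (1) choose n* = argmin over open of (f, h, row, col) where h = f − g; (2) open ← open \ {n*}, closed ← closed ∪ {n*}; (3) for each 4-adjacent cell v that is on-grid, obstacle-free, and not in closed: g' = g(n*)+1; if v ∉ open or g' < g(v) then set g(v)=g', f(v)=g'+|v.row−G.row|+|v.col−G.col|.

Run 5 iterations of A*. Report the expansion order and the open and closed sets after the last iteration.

step 1: expand (1,1) (f=7, h=5) → closed; open now [(0,0) g=2 f=9, (0,3) g=1 f=9, (1,0) g=3 f=9, (1,2) g=1 f=7]
step 2: expand (1,2) (f=7, h=6) → closed; open now [(0,0) g=2 f=9, (0,3) g=1 f=9, (1,0) g=3 f=9, (1,3) g=2 f=9, (2,2) g=2 f=7]
step 3: expand (2,2) (f=7, h=5) → closed; open now [(0,0) g=2 f=9, (0,3) g=1 f=9, (1,0) g=3 f=9, (1,3) g=2 f=9, (2,3) g=3 f=9, (3,2) g=3 f=7]
step 4: expand (3,2) (f=7, h=4) → closed; open now [(0,0) g=2 f=9, (0,3) g=1 f=9, (1,0) g=3 f=9, (1,3) g=2 f=9, (2,3) g=3 f=9, (3,1) g=4 f=7, (3,3) g=4 f=9, (4,2) g=4 f=7]
step 5: expand (3,1) (f=7, h=3) → closed; open now [(0,0) g=2 f=9, (0,3) g=1 f=9, (1,0) g=3 f=9, (1,3) g=2 f=9, (2,3) g=3 f=9, (3,0) g=5 f=9, (3,3) g=4 f=9, (4,1) g=5 f=7, (4,2) g=4 f=7]

order=[(1,1) → (1,2) → (2,2) → (3,2) → (3,1)]; open=[(0,0) g=2 f=9, (0,3) g=1 f=9, (1,0) g=3 f=9, (1,3) g=2 f=9, (2,3) g=3 f=9, (3,0) g=5 f=9, (3,3) g=4 f=9, (4,1) g=5 f=7, (4,2) g=4 f=7]; closed=[(0,1), (0,2), (1,1), (1,2), (2,2), (3,1), (3,2)]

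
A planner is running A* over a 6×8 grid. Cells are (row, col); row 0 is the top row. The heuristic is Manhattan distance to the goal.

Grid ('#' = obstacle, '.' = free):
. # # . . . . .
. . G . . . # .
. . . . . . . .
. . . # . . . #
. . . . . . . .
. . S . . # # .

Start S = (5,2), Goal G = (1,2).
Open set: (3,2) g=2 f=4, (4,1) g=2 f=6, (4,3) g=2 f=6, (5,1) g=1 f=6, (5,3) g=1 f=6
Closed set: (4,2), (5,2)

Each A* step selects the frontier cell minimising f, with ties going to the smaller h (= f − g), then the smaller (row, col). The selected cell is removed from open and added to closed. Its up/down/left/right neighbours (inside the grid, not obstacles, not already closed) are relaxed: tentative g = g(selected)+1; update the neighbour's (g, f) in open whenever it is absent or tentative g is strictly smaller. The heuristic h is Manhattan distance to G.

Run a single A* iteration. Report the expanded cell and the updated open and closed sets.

expanded=(3,2); open=[(2,2) g=3 f=4, (3,1) g=3 f=6, (4,1) g=2 f=6, (4,3) g=2 f=6, (5,1) g=1 f=6, (5,3) g=1 f=6]; closed=[(3,2), (4,2), (5,2)]

step 1: expand (3,2) (f=4, h=2) → closed; open now [(2,2) g=3 f=4, (3,1) g=3 f=6, (4,1) g=2 f=6, (4,3) g=2 f=6, (5,1) g=1 f=6, (5,3) g=1 f=6]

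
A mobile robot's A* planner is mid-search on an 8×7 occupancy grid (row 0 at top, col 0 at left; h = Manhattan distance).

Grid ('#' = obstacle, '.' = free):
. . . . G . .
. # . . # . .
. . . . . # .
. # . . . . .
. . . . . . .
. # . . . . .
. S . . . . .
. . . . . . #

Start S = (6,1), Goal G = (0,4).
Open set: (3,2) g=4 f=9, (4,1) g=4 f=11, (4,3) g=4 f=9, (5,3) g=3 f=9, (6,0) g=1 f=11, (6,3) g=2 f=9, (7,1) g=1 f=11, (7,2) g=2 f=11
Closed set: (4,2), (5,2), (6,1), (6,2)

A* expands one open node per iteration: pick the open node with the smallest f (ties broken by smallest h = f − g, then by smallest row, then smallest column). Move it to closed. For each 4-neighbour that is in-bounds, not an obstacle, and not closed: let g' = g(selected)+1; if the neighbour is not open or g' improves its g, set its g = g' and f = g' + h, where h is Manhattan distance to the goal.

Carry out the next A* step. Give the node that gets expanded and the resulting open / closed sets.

step 1: expand (3,2) (f=9, h=5) → closed; open now [(2,2) g=5 f=9, (3,3) g=5 f=9, (4,1) g=4 f=11, (4,3) g=4 f=9, (5,3) g=3 f=9, (6,0) g=1 f=11, (6,3) g=2 f=9, (7,1) g=1 f=11, (7,2) g=2 f=11]

expanded=(3,2); open=[(2,2) g=5 f=9, (3,3) g=5 f=9, (4,1) g=4 f=11, (4,3) g=4 f=9, (5,3) g=3 f=9, (6,0) g=1 f=11, (6,3) g=2 f=9, (7,1) g=1 f=11, (7,2) g=2 f=11]; closed=[(3,2), (4,2), (5,2), (6,1), (6,2)]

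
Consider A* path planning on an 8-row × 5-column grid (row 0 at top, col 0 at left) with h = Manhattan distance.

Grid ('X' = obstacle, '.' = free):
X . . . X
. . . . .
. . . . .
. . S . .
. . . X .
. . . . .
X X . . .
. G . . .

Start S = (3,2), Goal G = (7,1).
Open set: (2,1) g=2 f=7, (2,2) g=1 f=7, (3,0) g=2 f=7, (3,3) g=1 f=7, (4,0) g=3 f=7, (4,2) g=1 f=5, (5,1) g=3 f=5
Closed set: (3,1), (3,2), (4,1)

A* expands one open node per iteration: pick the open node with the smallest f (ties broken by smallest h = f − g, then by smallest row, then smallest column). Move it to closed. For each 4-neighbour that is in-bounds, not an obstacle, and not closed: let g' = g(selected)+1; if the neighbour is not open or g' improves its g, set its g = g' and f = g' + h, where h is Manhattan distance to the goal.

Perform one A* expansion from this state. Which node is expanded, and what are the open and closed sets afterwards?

step 1: expand (5,1) (f=5, h=2) → closed; open now [(2,1) g=2 f=7, (2,2) g=1 f=7, (3,0) g=2 f=7, (3,3) g=1 f=7, (4,0) g=3 f=7, (4,2) g=1 f=5, (5,0) g=4 f=7, (5,2) g=4 f=7]

expanded=(5,1); open=[(2,1) g=2 f=7, (2,2) g=1 f=7, (3,0) g=2 f=7, (3,3) g=1 f=7, (4,0) g=3 f=7, (4,2) g=1 f=5, (5,0) g=4 f=7, (5,2) g=4 f=7]; closed=[(3,1), (3,2), (4,1), (5,1)]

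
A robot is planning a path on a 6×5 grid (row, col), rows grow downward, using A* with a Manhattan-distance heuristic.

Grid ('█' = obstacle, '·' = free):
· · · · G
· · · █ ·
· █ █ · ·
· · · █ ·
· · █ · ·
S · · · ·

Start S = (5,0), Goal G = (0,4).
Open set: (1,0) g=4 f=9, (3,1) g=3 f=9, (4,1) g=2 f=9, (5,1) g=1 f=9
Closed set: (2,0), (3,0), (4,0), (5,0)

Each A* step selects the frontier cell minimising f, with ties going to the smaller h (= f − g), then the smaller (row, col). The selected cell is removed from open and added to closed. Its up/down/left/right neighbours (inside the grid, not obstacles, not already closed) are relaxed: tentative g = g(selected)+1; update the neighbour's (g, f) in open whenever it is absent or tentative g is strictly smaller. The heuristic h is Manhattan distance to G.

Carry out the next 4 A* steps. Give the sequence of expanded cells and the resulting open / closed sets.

order=[(1,0) → (0,0) → (0,1) → (0,2)]; open=[(0,3) g=8 f=9, (1,1) g=5 f=9, (1,2) g=8 f=11, (3,1) g=3 f=9, (4,1) g=2 f=9, (5,1) g=1 f=9]; closed=[(0,0), (0,1), (0,2), (1,0), (2,0), (3,0), (4,0), (5,0)]

step 1: expand (1,0) (f=9, h=5) → closed; open now [(0,0) g=5 f=9, (1,1) g=5 f=9, (3,1) g=3 f=9, (4,1) g=2 f=9, (5,1) g=1 f=9]
step 2: expand (0,0) (f=9, h=4) → closed; open now [(0,1) g=6 f=9, (1,1) g=5 f=9, (3,1) g=3 f=9, (4,1) g=2 f=9, (5,1) g=1 f=9]
step 3: expand (0,1) (f=9, h=3) → closed; open now [(0,2) g=7 f=9, (1,1) g=5 f=9, (3,1) g=3 f=9, (4,1) g=2 f=9, (5,1) g=1 f=9]
step 4: expand (0,2) (f=9, h=2) → closed; open now [(0,3) g=8 f=9, (1,1) g=5 f=9, (1,2) g=8 f=11, (3,1) g=3 f=9, (4,1) g=2 f=9, (5,1) g=1 f=9]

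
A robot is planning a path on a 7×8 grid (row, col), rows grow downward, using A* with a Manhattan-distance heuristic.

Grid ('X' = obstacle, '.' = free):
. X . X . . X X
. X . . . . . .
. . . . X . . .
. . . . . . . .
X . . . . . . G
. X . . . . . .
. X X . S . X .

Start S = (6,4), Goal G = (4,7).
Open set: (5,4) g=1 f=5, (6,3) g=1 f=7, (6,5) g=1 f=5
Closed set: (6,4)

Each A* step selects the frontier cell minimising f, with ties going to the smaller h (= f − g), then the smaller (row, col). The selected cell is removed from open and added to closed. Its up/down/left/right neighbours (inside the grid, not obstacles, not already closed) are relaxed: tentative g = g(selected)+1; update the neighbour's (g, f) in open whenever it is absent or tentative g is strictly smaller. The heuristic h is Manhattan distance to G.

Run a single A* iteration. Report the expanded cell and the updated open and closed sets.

expanded=(5,4); open=[(4,4) g=2 f=5, (5,3) g=2 f=7, (5,5) g=2 f=5, (6,3) g=1 f=7, (6,5) g=1 f=5]; closed=[(5,4), (6,4)]

step 1: expand (5,4) (f=5, h=4) → closed; open now [(4,4) g=2 f=5, (5,3) g=2 f=7, (5,5) g=2 f=5, (6,3) g=1 f=7, (6,5) g=1 f=5]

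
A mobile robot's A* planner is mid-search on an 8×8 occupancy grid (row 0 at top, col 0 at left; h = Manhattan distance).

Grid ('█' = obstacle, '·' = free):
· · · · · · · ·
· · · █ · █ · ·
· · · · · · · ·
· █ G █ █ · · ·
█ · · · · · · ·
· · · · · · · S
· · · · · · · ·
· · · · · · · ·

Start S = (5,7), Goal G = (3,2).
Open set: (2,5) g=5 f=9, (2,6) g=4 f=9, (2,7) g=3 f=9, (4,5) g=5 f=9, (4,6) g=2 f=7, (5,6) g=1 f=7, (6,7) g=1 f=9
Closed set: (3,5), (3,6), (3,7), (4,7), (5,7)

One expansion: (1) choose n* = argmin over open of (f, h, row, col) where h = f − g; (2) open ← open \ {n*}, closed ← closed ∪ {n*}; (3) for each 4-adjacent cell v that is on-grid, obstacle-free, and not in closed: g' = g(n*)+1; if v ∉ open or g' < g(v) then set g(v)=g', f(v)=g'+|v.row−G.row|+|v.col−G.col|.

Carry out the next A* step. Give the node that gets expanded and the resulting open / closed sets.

expanded=(4,6); open=[(2,5) g=5 f=9, (2,6) g=4 f=9, (2,7) g=3 f=9, (4,5) g=3 f=7, (5,6) g=1 f=7, (6,7) g=1 f=9]; closed=[(3,5), (3,6), (3,7), (4,6), (4,7), (5,7)]

step 1: expand (4,6) (f=7, h=5) → closed; open now [(2,5) g=5 f=9, (2,6) g=4 f=9, (2,7) g=3 f=9, (4,5) g=3 f=7, (5,6) g=1 f=7, (6,7) g=1 f=9]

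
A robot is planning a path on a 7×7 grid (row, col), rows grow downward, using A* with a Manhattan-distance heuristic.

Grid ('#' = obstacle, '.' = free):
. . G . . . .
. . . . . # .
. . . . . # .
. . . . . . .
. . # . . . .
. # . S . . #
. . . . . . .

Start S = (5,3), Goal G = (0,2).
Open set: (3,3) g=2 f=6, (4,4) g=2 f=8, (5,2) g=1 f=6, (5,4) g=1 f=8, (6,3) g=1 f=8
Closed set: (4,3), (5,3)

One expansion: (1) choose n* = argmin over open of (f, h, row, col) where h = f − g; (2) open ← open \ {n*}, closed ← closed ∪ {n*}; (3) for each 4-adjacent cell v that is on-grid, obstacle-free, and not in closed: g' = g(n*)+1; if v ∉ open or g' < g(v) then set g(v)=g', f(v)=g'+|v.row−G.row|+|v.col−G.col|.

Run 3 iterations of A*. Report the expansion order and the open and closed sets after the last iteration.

order=[(3,3) → (2,3) → (1,3)]; open=[(0,3) g=5 f=6, (1,2) g=5 f=6, (1,4) g=5 f=8, (2,2) g=4 f=6, (2,4) g=4 f=8, (3,2) g=3 f=6, (3,4) g=3 f=8, (4,4) g=2 f=8, (5,2) g=1 f=6, (5,4) g=1 f=8, (6,3) g=1 f=8]; closed=[(1,3), (2,3), (3,3), (4,3), (5,3)]

step 1: expand (3,3) (f=6, h=4) → closed; open now [(2,3) g=3 f=6, (3,2) g=3 f=6, (3,4) g=3 f=8, (4,4) g=2 f=8, (5,2) g=1 f=6, (5,4) g=1 f=8, (6,3) g=1 f=8]
step 2: expand (2,3) (f=6, h=3) → closed; open now [(1,3) g=4 f=6, (2,2) g=4 f=6, (2,4) g=4 f=8, (3,2) g=3 f=6, (3,4) g=3 f=8, (4,4) g=2 f=8, (5,2) g=1 f=6, (5,4) g=1 f=8, (6,3) g=1 f=8]
step 3: expand (1,3) (f=6, h=2) → closed; open now [(0,3) g=5 f=6, (1,2) g=5 f=6, (1,4) g=5 f=8, (2,2) g=4 f=6, (2,4) g=4 f=8, (3,2) g=3 f=6, (3,4) g=3 f=8, (4,4) g=2 f=8, (5,2) g=1 f=6, (5,4) g=1 f=8, (6,3) g=1 f=8]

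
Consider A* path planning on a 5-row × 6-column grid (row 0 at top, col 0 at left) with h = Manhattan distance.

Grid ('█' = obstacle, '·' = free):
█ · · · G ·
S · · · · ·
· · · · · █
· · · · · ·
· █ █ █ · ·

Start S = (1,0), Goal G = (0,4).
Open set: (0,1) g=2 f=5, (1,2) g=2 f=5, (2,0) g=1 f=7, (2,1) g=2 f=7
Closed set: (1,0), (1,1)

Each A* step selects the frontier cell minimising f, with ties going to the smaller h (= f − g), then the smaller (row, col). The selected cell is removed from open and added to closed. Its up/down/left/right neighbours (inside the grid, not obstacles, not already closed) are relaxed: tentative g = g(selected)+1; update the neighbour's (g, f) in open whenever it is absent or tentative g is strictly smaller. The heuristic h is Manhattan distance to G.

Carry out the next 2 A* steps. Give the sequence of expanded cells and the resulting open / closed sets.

order=[(0,1) → (0,2)]; open=[(0,3) g=4 f=5, (1,2) g=2 f=5, (2,0) g=1 f=7, (2,1) g=2 f=7]; closed=[(0,1), (0,2), (1,0), (1,1)]

step 1: expand (0,1) (f=5, h=3) → closed; open now [(0,2) g=3 f=5, (1,2) g=2 f=5, (2,0) g=1 f=7, (2,1) g=2 f=7]
step 2: expand (0,2) (f=5, h=2) → closed; open now [(0,3) g=4 f=5, (1,2) g=2 f=5, (2,0) g=1 f=7, (2,1) g=2 f=7]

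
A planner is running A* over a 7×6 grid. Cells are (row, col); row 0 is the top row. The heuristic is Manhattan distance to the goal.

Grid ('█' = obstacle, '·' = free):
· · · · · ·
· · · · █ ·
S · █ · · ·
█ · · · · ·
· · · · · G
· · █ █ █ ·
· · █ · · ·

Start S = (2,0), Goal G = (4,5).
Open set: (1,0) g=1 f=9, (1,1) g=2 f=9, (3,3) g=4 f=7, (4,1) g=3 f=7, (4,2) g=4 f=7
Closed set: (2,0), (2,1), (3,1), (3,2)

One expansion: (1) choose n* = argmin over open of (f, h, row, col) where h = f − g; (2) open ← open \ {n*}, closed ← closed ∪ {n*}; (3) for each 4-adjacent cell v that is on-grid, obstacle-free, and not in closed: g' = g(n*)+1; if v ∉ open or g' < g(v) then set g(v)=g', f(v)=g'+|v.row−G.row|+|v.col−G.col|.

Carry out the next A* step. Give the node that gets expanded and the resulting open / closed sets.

step 1: expand (3,3) (f=7, h=3) → closed; open now [(1,0) g=1 f=9, (1,1) g=2 f=9, (2,3) g=5 f=9, (3,4) g=5 f=7, (4,1) g=3 f=7, (4,2) g=4 f=7, (4,3) g=5 f=7]

expanded=(3,3); open=[(1,0) g=1 f=9, (1,1) g=2 f=9, (2,3) g=5 f=9, (3,4) g=5 f=7, (4,1) g=3 f=7, (4,2) g=4 f=7, (4,3) g=5 f=7]; closed=[(2,0), (2,1), (3,1), (3,2), (3,3)]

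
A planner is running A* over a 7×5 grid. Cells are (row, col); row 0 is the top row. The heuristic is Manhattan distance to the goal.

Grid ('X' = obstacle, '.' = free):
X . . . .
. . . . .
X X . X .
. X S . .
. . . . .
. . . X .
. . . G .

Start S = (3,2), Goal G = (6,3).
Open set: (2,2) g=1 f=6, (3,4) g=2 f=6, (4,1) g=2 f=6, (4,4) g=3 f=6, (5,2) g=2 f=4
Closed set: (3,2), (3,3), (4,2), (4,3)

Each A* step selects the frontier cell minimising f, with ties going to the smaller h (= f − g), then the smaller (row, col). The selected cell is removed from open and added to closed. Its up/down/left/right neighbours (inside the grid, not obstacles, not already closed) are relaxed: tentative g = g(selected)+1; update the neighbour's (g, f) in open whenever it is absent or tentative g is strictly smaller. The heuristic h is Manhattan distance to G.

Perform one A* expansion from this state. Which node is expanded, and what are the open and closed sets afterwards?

expanded=(5,2); open=[(2,2) g=1 f=6, (3,4) g=2 f=6, (4,1) g=2 f=6, (4,4) g=3 f=6, (5,1) g=3 f=6, (6,2) g=3 f=4]; closed=[(3,2), (3,3), (4,2), (4,3), (5,2)]

step 1: expand (5,2) (f=4, h=2) → closed; open now [(2,2) g=1 f=6, (3,4) g=2 f=6, (4,1) g=2 f=6, (4,4) g=3 f=6, (5,1) g=3 f=6, (6,2) g=3 f=4]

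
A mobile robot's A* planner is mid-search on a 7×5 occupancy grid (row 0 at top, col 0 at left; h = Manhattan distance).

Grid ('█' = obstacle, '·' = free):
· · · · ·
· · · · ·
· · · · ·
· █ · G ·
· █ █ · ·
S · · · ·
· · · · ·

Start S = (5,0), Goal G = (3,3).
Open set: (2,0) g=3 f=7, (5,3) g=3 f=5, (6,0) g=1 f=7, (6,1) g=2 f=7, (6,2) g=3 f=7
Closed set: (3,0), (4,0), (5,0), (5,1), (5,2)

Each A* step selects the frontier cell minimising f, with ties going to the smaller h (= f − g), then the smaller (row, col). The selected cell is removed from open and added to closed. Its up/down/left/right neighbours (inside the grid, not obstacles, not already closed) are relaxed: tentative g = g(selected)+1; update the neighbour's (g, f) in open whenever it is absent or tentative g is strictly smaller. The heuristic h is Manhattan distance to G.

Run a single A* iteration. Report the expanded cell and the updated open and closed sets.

step 1: expand (5,3) (f=5, h=2) → closed; open now [(2,0) g=3 f=7, (4,3) g=4 f=5, (5,4) g=4 f=7, (6,0) g=1 f=7, (6,1) g=2 f=7, (6,2) g=3 f=7, (6,3) g=4 f=7]

expanded=(5,3); open=[(2,0) g=3 f=7, (4,3) g=4 f=5, (5,4) g=4 f=7, (6,0) g=1 f=7, (6,1) g=2 f=7, (6,2) g=3 f=7, (6,3) g=4 f=7]; closed=[(3,0), (4,0), (5,0), (5,1), (5,2), (5,3)]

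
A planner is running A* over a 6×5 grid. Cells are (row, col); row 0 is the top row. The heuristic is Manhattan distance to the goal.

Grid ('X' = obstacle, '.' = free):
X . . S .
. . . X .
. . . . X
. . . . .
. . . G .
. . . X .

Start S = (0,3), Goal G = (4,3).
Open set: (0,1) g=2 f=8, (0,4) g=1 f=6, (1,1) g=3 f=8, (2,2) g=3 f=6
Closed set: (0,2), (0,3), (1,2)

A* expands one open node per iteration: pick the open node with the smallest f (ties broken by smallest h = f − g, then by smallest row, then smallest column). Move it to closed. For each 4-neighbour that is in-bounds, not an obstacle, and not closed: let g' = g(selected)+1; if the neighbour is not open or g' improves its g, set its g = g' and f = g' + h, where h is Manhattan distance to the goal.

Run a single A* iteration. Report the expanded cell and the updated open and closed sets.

expanded=(2,2); open=[(0,1) g=2 f=8, (0,4) g=1 f=6, (1,1) g=3 f=8, (2,1) g=4 f=8, (2,3) g=4 f=6, (3,2) g=4 f=6]; closed=[(0,2), (0,3), (1,2), (2,2)]

step 1: expand (2,2) (f=6, h=3) → closed; open now [(0,1) g=2 f=8, (0,4) g=1 f=6, (1,1) g=3 f=8, (2,1) g=4 f=8, (2,3) g=4 f=6, (3,2) g=4 f=6]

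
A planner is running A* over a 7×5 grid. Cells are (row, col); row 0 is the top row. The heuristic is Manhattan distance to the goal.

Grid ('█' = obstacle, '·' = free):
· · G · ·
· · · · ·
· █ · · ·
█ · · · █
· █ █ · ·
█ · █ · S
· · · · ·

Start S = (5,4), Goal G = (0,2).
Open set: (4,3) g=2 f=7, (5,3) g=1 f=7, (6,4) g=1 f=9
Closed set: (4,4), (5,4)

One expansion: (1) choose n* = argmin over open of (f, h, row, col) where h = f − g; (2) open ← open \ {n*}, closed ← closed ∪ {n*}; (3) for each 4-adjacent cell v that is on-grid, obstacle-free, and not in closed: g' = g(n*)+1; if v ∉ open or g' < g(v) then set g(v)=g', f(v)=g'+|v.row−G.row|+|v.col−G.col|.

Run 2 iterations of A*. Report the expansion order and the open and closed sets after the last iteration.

step 1: expand (4,3) (f=7, h=5) → closed; open now [(3,3) g=3 f=7, (5,3) g=1 f=7, (6,4) g=1 f=9]
step 2: expand (3,3) (f=7, h=4) → closed; open now [(2,3) g=4 f=7, (3,2) g=4 f=7, (5,3) g=1 f=7, (6,4) g=1 f=9]

order=[(4,3) → (3,3)]; open=[(2,3) g=4 f=7, (3,2) g=4 f=7, (5,3) g=1 f=7, (6,4) g=1 f=9]; closed=[(3,3), (4,3), (4,4), (5,4)]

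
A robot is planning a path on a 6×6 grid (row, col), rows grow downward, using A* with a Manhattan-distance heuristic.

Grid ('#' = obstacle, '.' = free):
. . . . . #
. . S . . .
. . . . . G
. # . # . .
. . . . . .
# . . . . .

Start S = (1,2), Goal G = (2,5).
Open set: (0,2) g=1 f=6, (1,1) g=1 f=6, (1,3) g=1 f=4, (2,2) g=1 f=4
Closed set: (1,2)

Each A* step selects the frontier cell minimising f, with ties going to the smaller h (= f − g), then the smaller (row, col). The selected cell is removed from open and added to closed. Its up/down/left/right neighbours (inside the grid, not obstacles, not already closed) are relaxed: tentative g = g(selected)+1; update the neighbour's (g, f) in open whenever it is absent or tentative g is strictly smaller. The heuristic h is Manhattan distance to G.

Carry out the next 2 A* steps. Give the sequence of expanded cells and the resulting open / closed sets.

order=[(1,3) → (1,4)]; open=[(0,2) g=1 f=6, (0,3) g=2 f=6, (0,4) g=3 f=6, (1,1) g=1 f=6, (1,5) g=3 f=4, (2,2) g=1 f=4, (2,3) g=2 f=4, (2,4) g=3 f=4]; closed=[(1,2), (1,3), (1,4)]

step 1: expand (1,3) (f=4, h=3) → closed; open now [(0,2) g=1 f=6, (0,3) g=2 f=6, (1,1) g=1 f=6, (1,4) g=2 f=4, (2,2) g=1 f=4, (2,3) g=2 f=4]
step 2: expand (1,4) (f=4, h=2) → closed; open now [(0,2) g=1 f=6, (0,3) g=2 f=6, (0,4) g=3 f=6, (1,1) g=1 f=6, (1,5) g=3 f=4, (2,2) g=1 f=4, (2,3) g=2 f=4, (2,4) g=3 f=4]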